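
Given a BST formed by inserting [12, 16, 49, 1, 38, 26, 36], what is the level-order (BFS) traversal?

Tree insertion order: [12, 16, 49, 1, 38, 26, 36]
Tree (level-order array): [12, 1, 16, None, None, None, 49, 38, None, 26, None, None, 36]
BFS from the root, enqueuing left then right child of each popped node:
  queue [12] -> pop 12, enqueue [1, 16], visited so far: [12]
  queue [1, 16] -> pop 1, enqueue [none], visited so far: [12, 1]
  queue [16] -> pop 16, enqueue [49], visited so far: [12, 1, 16]
  queue [49] -> pop 49, enqueue [38], visited so far: [12, 1, 16, 49]
  queue [38] -> pop 38, enqueue [26], visited so far: [12, 1, 16, 49, 38]
  queue [26] -> pop 26, enqueue [36], visited so far: [12, 1, 16, 49, 38, 26]
  queue [36] -> pop 36, enqueue [none], visited so far: [12, 1, 16, 49, 38, 26, 36]
Result: [12, 1, 16, 49, 38, 26, 36]


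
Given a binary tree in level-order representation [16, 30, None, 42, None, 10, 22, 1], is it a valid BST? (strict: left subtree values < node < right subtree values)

Level-order array: [16, 30, None, 42, None, 10, 22, 1]
Validate using subtree bounds (lo, hi): at each node, require lo < value < hi,
then recurse left with hi=value and right with lo=value.
Preorder trace (stopping at first violation):
  at node 16 with bounds (-inf, +inf): OK
  at node 30 with bounds (-inf, 16): VIOLATION
Node 30 violates its bound: not (-inf < 30 < 16).
Result: Not a valid BST


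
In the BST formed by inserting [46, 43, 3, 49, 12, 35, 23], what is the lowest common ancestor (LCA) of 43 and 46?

Tree insertion order: [46, 43, 3, 49, 12, 35, 23]
Tree (level-order array): [46, 43, 49, 3, None, None, None, None, 12, None, 35, 23]
In a BST, the LCA of p=43, q=46 is the first node v on the
root-to-leaf path with p <= v <= q (go left if both < v, right if both > v).
Walk from root:
  at 46: 43 <= 46 <= 46, this is the LCA
LCA = 46


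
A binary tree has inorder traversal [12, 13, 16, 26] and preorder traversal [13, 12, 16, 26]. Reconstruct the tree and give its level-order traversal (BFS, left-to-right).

Inorder:  [12, 13, 16, 26]
Preorder: [13, 12, 16, 26]
Algorithm: preorder visits root first, so consume preorder in order;
for each root, split the current inorder slice at that value into
left-subtree inorder and right-subtree inorder, then recurse.
Recursive splits:
  root=13; inorder splits into left=[12], right=[16, 26]
  root=12; inorder splits into left=[], right=[]
  root=16; inorder splits into left=[], right=[26]
  root=26; inorder splits into left=[], right=[]
Reconstructed level-order: [13, 12, 16, 26]


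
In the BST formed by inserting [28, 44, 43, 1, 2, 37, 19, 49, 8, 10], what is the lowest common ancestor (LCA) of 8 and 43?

Tree insertion order: [28, 44, 43, 1, 2, 37, 19, 49, 8, 10]
Tree (level-order array): [28, 1, 44, None, 2, 43, 49, None, 19, 37, None, None, None, 8, None, None, None, None, 10]
In a BST, the LCA of p=8, q=43 is the first node v on the
root-to-leaf path with p <= v <= q (go left if both < v, right if both > v).
Walk from root:
  at 28: 8 <= 28 <= 43, this is the LCA
LCA = 28


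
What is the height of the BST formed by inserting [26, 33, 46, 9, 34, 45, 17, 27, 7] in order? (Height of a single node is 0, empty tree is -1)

Insertion order: [26, 33, 46, 9, 34, 45, 17, 27, 7]
Tree (level-order array): [26, 9, 33, 7, 17, 27, 46, None, None, None, None, None, None, 34, None, None, 45]
Compute height bottom-up (empty subtree = -1):
  height(7) = 1 + max(-1, -1) = 0
  height(17) = 1 + max(-1, -1) = 0
  height(9) = 1 + max(0, 0) = 1
  height(27) = 1 + max(-1, -1) = 0
  height(45) = 1 + max(-1, -1) = 0
  height(34) = 1 + max(-1, 0) = 1
  height(46) = 1 + max(1, -1) = 2
  height(33) = 1 + max(0, 2) = 3
  height(26) = 1 + max(1, 3) = 4
Height = 4


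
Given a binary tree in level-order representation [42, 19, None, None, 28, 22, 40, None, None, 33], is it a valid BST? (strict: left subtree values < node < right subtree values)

Level-order array: [42, 19, None, None, 28, 22, 40, None, None, 33]
Validate using subtree bounds (lo, hi): at each node, require lo < value < hi,
then recurse left with hi=value and right with lo=value.
Preorder trace (stopping at first violation):
  at node 42 with bounds (-inf, +inf): OK
  at node 19 with bounds (-inf, 42): OK
  at node 28 with bounds (19, 42): OK
  at node 22 with bounds (19, 28): OK
  at node 40 with bounds (28, 42): OK
  at node 33 with bounds (28, 40): OK
No violation found at any node.
Result: Valid BST


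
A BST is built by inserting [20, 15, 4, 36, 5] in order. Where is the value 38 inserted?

Starting tree (level order): [20, 15, 36, 4, None, None, None, None, 5]
Insertion path: 20 -> 36
Result: insert 38 as right child of 36
Final tree (level order): [20, 15, 36, 4, None, None, 38, None, 5]


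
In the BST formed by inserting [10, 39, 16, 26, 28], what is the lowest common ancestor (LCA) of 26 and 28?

Tree insertion order: [10, 39, 16, 26, 28]
Tree (level-order array): [10, None, 39, 16, None, None, 26, None, 28]
In a BST, the LCA of p=26, q=28 is the first node v on the
root-to-leaf path with p <= v <= q (go left if both < v, right if both > v).
Walk from root:
  at 10: both 26 and 28 > 10, go right
  at 39: both 26 and 28 < 39, go left
  at 16: both 26 and 28 > 16, go right
  at 26: 26 <= 26 <= 28, this is the LCA
LCA = 26


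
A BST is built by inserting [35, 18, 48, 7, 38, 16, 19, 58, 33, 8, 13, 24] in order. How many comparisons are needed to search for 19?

Search path for 19: 35 -> 18 -> 19
Found: True
Comparisons: 3


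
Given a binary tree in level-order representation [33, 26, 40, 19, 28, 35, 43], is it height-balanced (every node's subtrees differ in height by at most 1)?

Tree (level-order array): [33, 26, 40, 19, 28, 35, 43]
Definition: a tree is height-balanced if, at every node, |h(left) - h(right)| <= 1 (empty subtree has height -1).
Bottom-up per-node check:
  node 19: h_left=-1, h_right=-1, diff=0 [OK], height=0
  node 28: h_left=-1, h_right=-1, diff=0 [OK], height=0
  node 26: h_left=0, h_right=0, diff=0 [OK], height=1
  node 35: h_left=-1, h_right=-1, diff=0 [OK], height=0
  node 43: h_left=-1, h_right=-1, diff=0 [OK], height=0
  node 40: h_left=0, h_right=0, diff=0 [OK], height=1
  node 33: h_left=1, h_right=1, diff=0 [OK], height=2
All nodes satisfy the balance condition.
Result: Balanced


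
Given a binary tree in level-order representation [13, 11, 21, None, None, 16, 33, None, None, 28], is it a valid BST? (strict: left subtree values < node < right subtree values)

Level-order array: [13, 11, 21, None, None, 16, 33, None, None, 28]
Validate using subtree bounds (lo, hi): at each node, require lo < value < hi,
then recurse left with hi=value and right with lo=value.
Preorder trace (stopping at first violation):
  at node 13 with bounds (-inf, +inf): OK
  at node 11 with bounds (-inf, 13): OK
  at node 21 with bounds (13, +inf): OK
  at node 16 with bounds (13, 21): OK
  at node 33 with bounds (21, +inf): OK
  at node 28 with bounds (21, 33): OK
No violation found at any node.
Result: Valid BST


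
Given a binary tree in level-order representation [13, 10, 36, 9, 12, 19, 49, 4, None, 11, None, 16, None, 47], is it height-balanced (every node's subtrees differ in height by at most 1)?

Tree (level-order array): [13, 10, 36, 9, 12, 19, 49, 4, None, 11, None, 16, None, 47]
Definition: a tree is height-balanced if, at every node, |h(left) - h(right)| <= 1 (empty subtree has height -1).
Bottom-up per-node check:
  node 4: h_left=-1, h_right=-1, diff=0 [OK], height=0
  node 9: h_left=0, h_right=-1, diff=1 [OK], height=1
  node 11: h_left=-1, h_right=-1, diff=0 [OK], height=0
  node 12: h_left=0, h_right=-1, diff=1 [OK], height=1
  node 10: h_left=1, h_right=1, diff=0 [OK], height=2
  node 16: h_left=-1, h_right=-1, diff=0 [OK], height=0
  node 19: h_left=0, h_right=-1, diff=1 [OK], height=1
  node 47: h_left=-1, h_right=-1, diff=0 [OK], height=0
  node 49: h_left=0, h_right=-1, diff=1 [OK], height=1
  node 36: h_left=1, h_right=1, diff=0 [OK], height=2
  node 13: h_left=2, h_right=2, diff=0 [OK], height=3
All nodes satisfy the balance condition.
Result: Balanced


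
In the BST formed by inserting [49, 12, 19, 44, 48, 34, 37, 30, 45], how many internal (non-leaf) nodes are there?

Tree built from: [49, 12, 19, 44, 48, 34, 37, 30, 45]
Tree (level-order array): [49, 12, None, None, 19, None, 44, 34, 48, 30, 37, 45]
Rule: An internal node has at least one child.
Per-node child counts:
  node 49: 1 child(ren)
  node 12: 1 child(ren)
  node 19: 1 child(ren)
  node 44: 2 child(ren)
  node 34: 2 child(ren)
  node 30: 0 child(ren)
  node 37: 0 child(ren)
  node 48: 1 child(ren)
  node 45: 0 child(ren)
Matching nodes: [49, 12, 19, 44, 34, 48]
Count of internal (non-leaf) nodes: 6


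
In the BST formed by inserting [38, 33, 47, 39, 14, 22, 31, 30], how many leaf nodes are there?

Tree built from: [38, 33, 47, 39, 14, 22, 31, 30]
Tree (level-order array): [38, 33, 47, 14, None, 39, None, None, 22, None, None, None, 31, 30]
Rule: A leaf has 0 children.
Per-node child counts:
  node 38: 2 child(ren)
  node 33: 1 child(ren)
  node 14: 1 child(ren)
  node 22: 1 child(ren)
  node 31: 1 child(ren)
  node 30: 0 child(ren)
  node 47: 1 child(ren)
  node 39: 0 child(ren)
Matching nodes: [30, 39]
Count of leaf nodes: 2


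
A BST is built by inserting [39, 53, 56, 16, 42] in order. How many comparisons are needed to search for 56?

Search path for 56: 39 -> 53 -> 56
Found: True
Comparisons: 3


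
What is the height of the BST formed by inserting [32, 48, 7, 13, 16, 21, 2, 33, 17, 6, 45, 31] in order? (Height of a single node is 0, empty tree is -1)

Insertion order: [32, 48, 7, 13, 16, 21, 2, 33, 17, 6, 45, 31]
Tree (level-order array): [32, 7, 48, 2, 13, 33, None, None, 6, None, 16, None, 45, None, None, None, 21, None, None, 17, 31]
Compute height bottom-up (empty subtree = -1):
  height(6) = 1 + max(-1, -1) = 0
  height(2) = 1 + max(-1, 0) = 1
  height(17) = 1 + max(-1, -1) = 0
  height(31) = 1 + max(-1, -1) = 0
  height(21) = 1 + max(0, 0) = 1
  height(16) = 1 + max(-1, 1) = 2
  height(13) = 1 + max(-1, 2) = 3
  height(7) = 1 + max(1, 3) = 4
  height(45) = 1 + max(-1, -1) = 0
  height(33) = 1 + max(-1, 0) = 1
  height(48) = 1 + max(1, -1) = 2
  height(32) = 1 + max(4, 2) = 5
Height = 5


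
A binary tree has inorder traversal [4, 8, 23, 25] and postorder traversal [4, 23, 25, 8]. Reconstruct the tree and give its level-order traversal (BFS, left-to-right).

Inorder:   [4, 8, 23, 25]
Postorder: [4, 23, 25, 8]
Algorithm: postorder visits root last, so walk postorder right-to-left;
each value is the root of the current inorder slice — split it at that
value, recurse on the right subtree first, then the left.
Recursive splits:
  root=8; inorder splits into left=[4], right=[23, 25]
  root=25; inorder splits into left=[23], right=[]
  root=23; inorder splits into left=[], right=[]
  root=4; inorder splits into left=[], right=[]
Reconstructed level-order: [8, 4, 25, 23]


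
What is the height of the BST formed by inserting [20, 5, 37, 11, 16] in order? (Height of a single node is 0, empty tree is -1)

Insertion order: [20, 5, 37, 11, 16]
Tree (level-order array): [20, 5, 37, None, 11, None, None, None, 16]
Compute height bottom-up (empty subtree = -1):
  height(16) = 1 + max(-1, -1) = 0
  height(11) = 1 + max(-1, 0) = 1
  height(5) = 1 + max(-1, 1) = 2
  height(37) = 1 + max(-1, -1) = 0
  height(20) = 1 + max(2, 0) = 3
Height = 3


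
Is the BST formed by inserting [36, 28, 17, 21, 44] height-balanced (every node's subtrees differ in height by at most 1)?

Tree (level-order array): [36, 28, 44, 17, None, None, None, None, 21]
Definition: a tree is height-balanced if, at every node, |h(left) - h(right)| <= 1 (empty subtree has height -1).
Bottom-up per-node check:
  node 21: h_left=-1, h_right=-1, diff=0 [OK], height=0
  node 17: h_left=-1, h_right=0, diff=1 [OK], height=1
  node 28: h_left=1, h_right=-1, diff=2 [FAIL (|1--1|=2 > 1)], height=2
  node 44: h_left=-1, h_right=-1, diff=0 [OK], height=0
  node 36: h_left=2, h_right=0, diff=2 [FAIL (|2-0|=2 > 1)], height=3
Node 28 violates the condition: |1 - -1| = 2 > 1.
Result: Not balanced


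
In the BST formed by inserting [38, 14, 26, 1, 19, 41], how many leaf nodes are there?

Tree built from: [38, 14, 26, 1, 19, 41]
Tree (level-order array): [38, 14, 41, 1, 26, None, None, None, None, 19]
Rule: A leaf has 0 children.
Per-node child counts:
  node 38: 2 child(ren)
  node 14: 2 child(ren)
  node 1: 0 child(ren)
  node 26: 1 child(ren)
  node 19: 0 child(ren)
  node 41: 0 child(ren)
Matching nodes: [1, 19, 41]
Count of leaf nodes: 3


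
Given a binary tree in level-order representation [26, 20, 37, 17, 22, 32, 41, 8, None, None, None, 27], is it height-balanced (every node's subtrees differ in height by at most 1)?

Tree (level-order array): [26, 20, 37, 17, 22, 32, 41, 8, None, None, None, 27]
Definition: a tree is height-balanced if, at every node, |h(left) - h(right)| <= 1 (empty subtree has height -1).
Bottom-up per-node check:
  node 8: h_left=-1, h_right=-1, diff=0 [OK], height=0
  node 17: h_left=0, h_right=-1, diff=1 [OK], height=1
  node 22: h_left=-1, h_right=-1, diff=0 [OK], height=0
  node 20: h_left=1, h_right=0, diff=1 [OK], height=2
  node 27: h_left=-1, h_right=-1, diff=0 [OK], height=0
  node 32: h_left=0, h_right=-1, diff=1 [OK], height=1
  node 41: h_left=-1, h_right=-1, diff=0 [OK], height=0
  node 37: h_left=1, h_right=0, diff=1 [OK], height=2
  node 26: h_left=2, h_right=2, diff=0 [OK], height=3
All nodes satisfy the balance condition.
Result: Balanced


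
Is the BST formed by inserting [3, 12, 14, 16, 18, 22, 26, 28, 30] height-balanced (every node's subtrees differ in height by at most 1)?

Tree (level-order array): [3, None, 12, None, 14, None, 16, None, 18, None, 22, None, 26, None, 28, None, 30]
Definition: a tree is height-balanced if, at every node, |h(left) - h(right)| <= 1 (empty subtree has height -1).
Bottom-up per-node check:
  node 30: h_left=-1, h_right=-1, diff=0 [OK], height=0
  node 28: h_left=-1, h_right=0, diff=1 [OK], height=1
  node 26: h_left=-1, h_right=1, diff=2 [FAIL (|-1-1|=2 > 1)], height=2
  node 22: h_left=-1, h_right=2, diff=3 [FAIL (|-1-2|=3 > 1)], height=3
  node 18: h_left=-1, h_right=3, diff=4 [FAIL (|-1-3|=4 > 1)], height=4
  node 16: h_left=-1, h_right=4, diff=5 [FAIL (|-1-4|=5 > 1)], height=5
  node 14: h_left=-1, h_right=5, diff=6 [FAIL (|-1-5|=6 > 1)], height=6
  node 12: h_left=-1, h_right=6, diff=7 [FAIL (|-1-6|=7 > 1)], height=7
  node 3: h_left=-1, h_right=7, diff=8 [FAIL (|-1-7|=8 > 1)], height=8
Node 26 violates the condition: |-1 - 1| = 2 > 1.
Result: Not balanced


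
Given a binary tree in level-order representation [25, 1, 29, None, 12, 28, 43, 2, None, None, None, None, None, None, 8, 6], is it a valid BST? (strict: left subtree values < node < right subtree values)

Level-order array: [25, 1, 29, None, 12, 28, 43, 2, None, None, None, None, None, None, 8, 6]
Validate using subtree bounds (lo, hi): at each node, require lo < value < hi,
then recurse left with hi=value and right with lo=value.
Preorder trace (stopping at first violation):
  at node 25 with bounds (-inf, +inf): OK
  at node 1 with bounds (-inf, 25): OK
  at node 12 with bounds (1, 25): OK
  at node 2 with bounds (1, 12): OK
  at node 8 with bounds (2, 12): OK
  at node 6 with bounds (2, 8): OK
  at node 29 with bounds (25, +inf): OK
  at node 28 with bounds (25, 29): OK
  at node 43 with bounds (29, +inf): OK
No violation found at any node.
Result: Valid BST


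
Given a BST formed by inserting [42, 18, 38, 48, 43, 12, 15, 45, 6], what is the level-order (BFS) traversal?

Tree insertion order: [42, 18, 38, 48, 43, 12, 15, 45, 6]
Tree (level-order array): [42, 18, 48, 12, 38, 43, None, 6, 15, None, None, None, 45]
BFS from the root, enqueuing left then right child of each popped node:
  queue [42] -> pop 42, enqueue [18, 48], visited so far: [42]
  queue [18, 48] -> pop 18, enqueue [12, 38], visited so far: [42, 18]
  queue [48, 12, 38] -> pop 48, enqueue [43], visited so far: [42, 18, 48]
  queue [12, 38, 43] -> pop 12, enqueue [6, 15], visited so far: [42, 18, 48, 12]
  queue [38, 43, 6, 15] -> pop 38, enqueue [none], visited so far: [42, 18, 48, 12, 38]
  queue [43, 6, 15] -> pop 43, enqueue [45], visited so far: [42, 18, 48, 12, 38, 43]
  queue [6, 15, 45] -> pop 6, enqueue [none], visited so far: [42, 18, 48, 12, 38, 43, 6]
  queue [15, 45] -> pop 15, enqueue [none], visited so far: [42, 18, 48, 12, 38, 43, 6, 15]
  queue [45] -> pop 45, enqueue [none], visited so far: [42, 18, 48, 12, 38, 43, 6, 15, 45]
Result: [42, 18, 48, 12, 38, 43, 6, 15, 45]


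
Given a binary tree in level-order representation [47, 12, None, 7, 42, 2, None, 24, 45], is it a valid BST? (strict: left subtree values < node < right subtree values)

Level-order array: [47, 12, None, 7, 42, 2, None, 24, 45]
Validate using subtree bounds (lo, hi): at each node, require lo < value < hi,
then recurse left with hi=value and right with lo=value.
Preorder trace (stopping at first violation):
  at node 47 with bounds (-inf, +inf): OK
  at node 12 with bounds (-inf, 47): OK
  at node 7 with bounds (-inf, 12): OK
  at node 2 with bounds (-inf, 7): OK
  at node 42 with bounds (12, 47): OK
  at node 24 with bounds (12, 42): OK
  at node 45 with bounds (42, 47): OK
No violation found at any node.
Result: Valid BST


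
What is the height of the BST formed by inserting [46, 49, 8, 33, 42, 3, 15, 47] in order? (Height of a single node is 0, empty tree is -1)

Insertion order: [46, 49, 8, 33, 42, 3, 15, 47]
Tree (level-order array): [46, 8, 49, 3, 33, 47, None, None, None, 15, 42]
Compute height bottom-up (empty subtree = -1):
  height(3) = 1 + max(-1, -1) = 0
  height(15) = 1 + max(-1, -1) = 0
  height(42) = 1 + max(-1, -1) = 0
  height(33) = 1 + max(0, 0) = 1
  height(8) = 1 + max(0, 1) = 2
  height(47) = 1 + max(-1, -1) = 0
  height(49) = 1 + max(0, -1) = 1
  height(46) = 1 + max(2, 1) = 3
Height = 3


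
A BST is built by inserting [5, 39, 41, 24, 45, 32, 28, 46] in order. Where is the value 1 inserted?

Starting tree (level order): [5, None, 39, 24, 41, None, 32, None, 45, 28, None, None, 46]
Insertion path: 5
Result: insert 1 as left child of 5
Final tree (level order): [5, 1, 39, None, None, 24, 41, None, 32, None, 45, 28, None, None, 46]


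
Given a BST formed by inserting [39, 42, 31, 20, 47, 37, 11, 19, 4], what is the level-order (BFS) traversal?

Tree insertion order: [39, 42, 31, 20, 47, 37, 11, 19, 4]
Tree (level-order array): [39, 31, 42, 20, 37, None, 47, 11, None, None, None, None, None, 4, 19]
BFS from the root, enqueuing left then right child of each popped node:
  queue [39] -> pop 39, enqueue [31, 42], visited so far: [39]
  queue [31, 42] -> pop 31, enqueue [20, 37], visited so far: [39, 31]
  queue [42, 20, 37] -> pop 42, enqueue [47], visited so far: [39, 31, 42]
  queue [20, 37, 47] -> pop 20, enqueue [11], visited so far: [39, 31, 42, 20]
  queue [37, 47, 11] -> pop 37, enqueue [none], visited so far: [39, 31, 42, 20, 37]
  queue [47, 11] -> pop 47, enqueue [none], visited so far: [39, 31, 42, 20, 37, 47]
  queue [11] -> pop 11, enqueue [4, 19], visited so far: [39, 31, 42, 20, 37, 47, 11]
  queue [4, 19] -> pop 4, enqueue [none], visited so far: [39, 31, 42, 20, 37, 47, 11, 4]
  queue [19] -> pop 19, enqueue [none], visited so far: [39, 31, 42, 20, 37, 47, 11, 4, 19]
Result: [39, 31, 42, 20, 37, 47, 11, 4, 19]


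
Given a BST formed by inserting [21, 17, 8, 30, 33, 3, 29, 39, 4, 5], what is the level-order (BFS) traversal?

Tree insertion order: [21, 17, 8, 30, 33, 3, 29, 39, 4, 5]
Tree (level-order array): [21, 17, 30, 8, None, 29, 33, 3, None, None, None, None, 39, None, 4, None, None, None, 5]
BFS from the root, enqueuing left then right child of each popped node:
  queue [21] -> pop 21, enqueue [17, 30], visited so far: [21]
  queue [17, 30] -> pop 17, enqueue [8], visited so far: [21, 17]
  queue [30, 8] -> pop 30, enqueue [29, 33], visited so far: [21, 17, 30]
  queue [8, 29, 33] -> pop 8, enqueue [3], visited so far: [21, 17, 30, 8]
  queue [29, 33, 3] -> pop 29, enqueue [none], visited so far: [21, 17, 30, 8, 29]
  queue [33, 3] -> pop 33, enqueue [39], visited so far: [21, 17, 30, 8, 29, 33]
  queue [3, 39] -> pop 3, enqueue [4], visited so far: [21, 17, 30, 8, 29, 33, 3]
  queue [39, 4] -> pop 39, enqueue [none], visited so far: [21, 17, 30, 8, 29, 33, 3, 39]
  queue [4] -> pop 4, enqueue [5], visited so far: [21, 17, 30, 8, 29, 33, 3, 39, 4]
  queue [5] -> pop 5, enqueue [none], visited so far: [21, 17, 30, 8, 29, 33, 3, 39, 4, 5]
Result: [21, 17, 30, 8, 29, 33, 3, 39, 4, 5]


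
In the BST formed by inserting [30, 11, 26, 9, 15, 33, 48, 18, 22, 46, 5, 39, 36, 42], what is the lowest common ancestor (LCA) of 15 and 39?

Tree insertion order: [30, 11, 26, 9, 15, 33, 48, 18, 22, 46, 5, 39, 36, 42]
Tree (level-order array): [30, 11, 33, 9, 26, None, 48, 5, None, 15, None, 46, None, None, None, None, 18, 39, None, None, 22, 36, 42]
In a BST, the LCA of p=15, q=39 is the first node v on the
root-to-leaf path with p <= v <= q (go left if both < v, right if both > v).
Walk from root:
  at 30: 15 <= 30 <= 39, this is the LCA
LCA = 30


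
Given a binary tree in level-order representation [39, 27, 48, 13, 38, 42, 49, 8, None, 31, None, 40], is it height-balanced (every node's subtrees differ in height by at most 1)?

Tree (level-order array): [39, 27, 48, 13, 38, 42, 49, 8, None, 31, None, 40]
Definition: a tree is height-balanced if, at every node, |h(left) - h(right)| <= 1 (empty subtree has height -1).
Bottom-up per-node check:
  node 8: h_left=-1, h_right=-1, diff=0 [OK], height=0
  node 13: h_left=0, h_right=-1, diff=1 [OK], height=1
  node 31: h_left=-1, h_right=-1, diff=0 [OK], height=0
  node 38: h_left=0, h_right=-1, diff=1 [OK], height=1
  node 27: h_left=1, h_right=1, diff=0 [OK], height=2
  node 40: h_left=-1, h_right=-1, diff=0 [OK], height=0
  node 42: h_left=0, h_right=-1, diff=1 [OK], height=1
  node 49: h_left=-1, h_right=-1, diff=0 [OK], height=0
  node 48: h_left=1, h_right=0, diff=1 [OK], height=2
  node 39: h_left=2, h_right=2, diff=0 [OK], height=3
All nodes satisfy the balance condition.
Result: Balanced


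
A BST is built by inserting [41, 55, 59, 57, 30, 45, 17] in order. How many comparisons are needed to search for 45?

Search path for 45: 41 -> 55 -> 45
Found: True
Comparisons: 3


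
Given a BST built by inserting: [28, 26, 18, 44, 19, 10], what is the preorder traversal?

Tree insertion order: [28, 26, 18, 44, 19, 10]
Tree (level-order array): [28, 26, 44, 18, None, None, None, 10, 19]
Preorder traversal: [28, 26, 18, 10, 19, 44]


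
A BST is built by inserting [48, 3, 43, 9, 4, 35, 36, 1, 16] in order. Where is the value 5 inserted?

Starting tree (level order): [48, 3, None, 1, 43, None, None, 9, None, 4, 35, None, None, 16, 36]
Insertion path: 48 -> 3 -> 43 -> 9 -> 4
Result: insert 5 as right child of 4
Final tree (level order): [48, 3, None, 1, 43, None, None, 9, None, 4, 35, None, 5, 16, 36]


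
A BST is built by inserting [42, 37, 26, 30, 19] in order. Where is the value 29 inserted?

Starting tree (level order): [42, 37, None, 26, None, 19, 30]
Insertion path: 42 -> 37 -> 26 -> 30
Result: insert 29 as left child of 30
Final tree (level order): [42, 37, None, 26, None, 19, 30, None, None, 29]


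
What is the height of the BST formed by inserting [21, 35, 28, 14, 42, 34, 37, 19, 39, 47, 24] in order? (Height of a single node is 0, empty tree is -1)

Insertion order: [21, 35, 28, 14, 42, 34, 37, 19, 39, 47, 24]
Tree (level-order array): [21, 14, 35, None, 19, 28, 42, None, None, 24, 34, 37, 47, None, None, None, None, None, 39]
Compute height bottom-up (empty subtree = -1):
  height(19) = 1 + max(-1, -1) = 0
  height(14) = 1 + max(-1, 0) = 1
  height(24) = 1 + max(-1, -1) = 0
  height(34) = 1 + max(-1, -1) = 0
  height(28) = 1 + max(0, 0) = 1
  height(39) = 1 + max(-1, -1) = 0
  height(37) = 1 + max(-1, 0) = 1
  height(47) = 1 + max(-1, -1) = 0
  height(42) = 1 + max(1, 0) = 2
  height(35) = 1 + max(1, 2) = 3
  height(21) = 1 + max(1, 3) = 4
Height = 4


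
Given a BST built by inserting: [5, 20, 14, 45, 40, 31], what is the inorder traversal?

Tree insertion order: [5, 20, 14, 45, 40, 31]
Tree (level-order array): [5, None, 20, 14, 45, None, None, 40, None, 31]
Inorder traversal: [5, 14, 20, 31, 40, 45]


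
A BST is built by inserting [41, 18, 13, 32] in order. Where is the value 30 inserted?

Starting tree (level order): [41, 18, None, 13, 32]
Insertion path: 41 -> 18 -> 32
Result: insert 30 as left child of 32
Final tree (level order): [41, 18, None, 13, 32, None, None, 30]


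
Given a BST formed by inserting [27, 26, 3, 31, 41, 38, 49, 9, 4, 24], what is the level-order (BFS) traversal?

Tree insertion order: [27, 26, 3, 31, 41, 38, 49, 9, 4, 24]
Tree (level-order array): [27, 26, 31, 3, None, None, 41, None, 9, 38, 49, 4, 24]
BFS from the root, enqueuing left then right child of each popped node:
  queue [27] -> pop 27, enqueue [26, 31], visited so far: [27]
  queue [26, 31] -> pop 26, enqueue [3], visited so far: [27, 26]
  queue [31, 3] -> pop 31, enqueue [41], visited so far: [27, 26, 31]
  queue [3, 41] -> pop 3, enqueue [9], visited so far: [27, 26, 31, 3]
  queue [41, 9] -> pop 41, enqueue [38, 49], visited so far: [27, 26, 31, 3, 41]
  queue [9, 38, 49] -> pop 9, enqueue [4, 24], visited so far: [27, 26, 31, 3, 41, 9]
  queue [38, 49, 4, 24] -> pop 38, enqueue [none], visited so far: [27, 26, 31, 3, 41, 9, 38]
  queue [49, 4, 24] -> pop 49, enqueue [none], visited so far: [27, 26, 31, 3, 41, 9, 38, 49]
  queue [4, 24] -> pop 4, enqueue [none], visited so far: [27, 26, 31, 3, 41, 9, 38, 49, 4]
  queue [24] -> pop 24, enqueue [none], visited so far: [27, 26, 31, 3, 41, 9, 38, 49, 4, 24]
Result: [27, 26, 31, 3, 41, 9, 38, 49, 4, 24]


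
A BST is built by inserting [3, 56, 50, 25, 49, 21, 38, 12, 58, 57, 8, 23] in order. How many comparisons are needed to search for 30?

Search path for 30: 3 -> 56 -> 50 -> 25 -> 49 -> 38
Found: False
Comparisons: 6


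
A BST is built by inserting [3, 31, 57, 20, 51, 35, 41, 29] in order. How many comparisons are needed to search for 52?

Search path for 52: 3 -> 31 -> 57 -> 51
Found: False
Comparisons: 4


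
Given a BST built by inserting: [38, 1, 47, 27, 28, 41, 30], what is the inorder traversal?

Tree insertion order: [38, 1, 47, 27, 28, 41, 30]
Tree (level-order array): [38, 1, 47, None, 27, 41, None, None, 28, None, None, None, 30]
Inorder traversal: [1, 27, 28, 30, 38, 41, 47]


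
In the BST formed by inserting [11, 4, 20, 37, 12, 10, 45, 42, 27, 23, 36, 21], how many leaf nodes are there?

Tree built from: [11, 4, 20, 37, 12, 10, 45, 42, 27, 23, 36, 21]
Tree (level-order array): [11, 4, 20, None, 10, 12, 37, None, None, None, None, 27, 45, 23, 36, 42, None, 21]
Rule: A leaf has 0 children.
Per-node child counts:
  node 11: 2 child(ren)
  node 4: 1 child(ren)
  node 10: 0 child(ren)
  node 20: 2 child(ren)
  node 12: 0 child(ren)
  node 37: 2 child(ren)
  node 27: 2 child(ren)
  node 23: 1 child(ren)
  node 21: 0 child(ren)
  node 36: 0 child(ren)
  node 45: 1 child(ren)
  node 42: 0 child(ren)
Matching nodes: [10, 12, 21, 36, 42]
Count of leaf nodes: 5


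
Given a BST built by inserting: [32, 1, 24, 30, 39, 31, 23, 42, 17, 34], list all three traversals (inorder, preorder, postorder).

Tree insertion order: [32, 1, 24, 30, 39, 31, 23, 42, 17, 34]
Tree (level-order array): [32, 1, 39, None, 24, 34, 42, 23, 30, None, None, None, None, 17, None, None, 31]
Inorder (L, root, R): [1, 17, 23, 24, 30, 31, 32, 34, 39, 42]
Preorder (root, L, R): [32, 1, 24, 23, 17, 30, 31, 39, 34, 42]
Postorder (L, R, root): [17, 23, 31, 30, 24, 1, 34, 42, 39, 32]


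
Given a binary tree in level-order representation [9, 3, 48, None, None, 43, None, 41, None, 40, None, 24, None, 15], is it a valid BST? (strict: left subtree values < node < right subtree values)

Level-order array: [9, 3, 48, None, None, 43, None, 41, None, 40, None, 24, None, 15]
Validate using subtree bounds (lo, hi): at each node, require lo < value < hi,
then recurse left with hi=value and right with lo=value.
Preorder trace (stopping at first violation):
  at node 9 with bounds (-inf, +inf): OK
  at node 3 with bounds (-inf, 9): OK
  at node 48 with bounds (9, +inf): OK
  at node 43 with bounds (9, 48): OK
  at node 41 with bounds (9, 43): OK
  at node 40 with bounds (9, 41): OK
  at node 24 with bounds (9, 40): OK
  at node 15 with bounds (9, 24): OK
No violation found at any node.
Result: Valid BST


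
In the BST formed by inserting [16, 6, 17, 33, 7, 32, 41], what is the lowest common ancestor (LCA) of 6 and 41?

Tree insertion order: [16, 6, 17, 33, 7, 32, 41]
Tree (level-order array): [16, 6, 17, None, 7, None, 33, None, None, 32, 41]
In a BST, the LCA of p=6, q=41 is the first node v on the
root-to-leaf path with p <= v <= q (go left if both < v, right if both > v).
Walk from root:
  at 16: 6 <= 16 <= 41, this is the LCA
LCA = 16


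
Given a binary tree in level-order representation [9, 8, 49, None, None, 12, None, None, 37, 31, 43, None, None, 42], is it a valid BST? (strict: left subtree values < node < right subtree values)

Level-order array: [9, 8, 49, None, None, 12, None, None, 37, 31, 43, None, None, 42]
Validate using subtree bounds (lo, hi): at each node, require lo < value < hi,
then recurse left with hi=value and right with lo=value.
Preorder trace (stopping at first violation):
  at node 9 with bounds (-inf, +inf): OK
  at node 8 with bounds (-inf, 9): OK
  at node 49 with bounds (9, +inf): OK
  at node 12 with bounds (9, 49): OK
  at node 37 with bounds (12, 49): OK
  at node 31 with bounds (12, 37): OK
  at node 43 with bounds (37, 49): OK
  at node 42 with bounds (37, 43): OK
No violation found at any node.
Result: Valid BST


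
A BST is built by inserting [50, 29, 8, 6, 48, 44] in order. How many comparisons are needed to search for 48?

Search path for 48: 50 -> 29 -> 48
Found: True
Comparisons: 3


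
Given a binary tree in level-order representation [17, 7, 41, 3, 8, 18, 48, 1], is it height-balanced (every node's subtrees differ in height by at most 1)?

Tree (level-order array): [17, 7, 41, 3, 8, 18, 48, 1]
Definition: a tree is height-balanced if, at every node, |h(left) - h(right)| <= 1 (empty subtree has height -1).
Bottom-up per-node check:
  node 1: h_left=-1, h_right=-1, diff=0 [OK], height=0
  node 3: h_left=0, h_right=-1, diff=1 [OK], height=1
  node 8: h_left=-1, h_right=-1, diff=0 [OK], height=0
  node 7: h_left=1, h_right=0, diff=1 [OK], height=2
  node 18: h_left=-1, h_right=-1, diff=0 [OK], height=0
  node 48: h_left=-1, h_right=-1, diff=0 [OK], height=0
  node 41: h_left=0, h_right=0, diff=0 [OK], height=1
  node 17: h_left=2, h_right=1, diff=1 [OK], height=3
All nodes satisfy the balance condition.
Result: Balanced


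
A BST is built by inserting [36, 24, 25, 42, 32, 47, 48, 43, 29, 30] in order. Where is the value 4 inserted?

Starting tree (level order): [36, 24, 42, None, 25, None, 47, None, 32, 43, 48, 29, None, None, None, None, None, None, 30]
Insertion path: 36 -> 24
Result: insert 4 as left child of 24
Final tree (level order): [36, 24, 42, 4, 25, None, 47, None, None, None, 32, 43, 48, 29, None, None, None, None, None, None, 30]


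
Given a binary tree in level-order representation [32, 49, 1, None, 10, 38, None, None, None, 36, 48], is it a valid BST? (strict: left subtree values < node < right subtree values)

Level-order array: [32, 49, 1, None, 10, 38, None, None, None, 36, 48]
Validate using subtree bounds (lo, hi): at each node, require lo < value < hi,
then recurse left with hi=value and right with lo=value.
Preorder trace (stopping at first violation):
  at node 32 with bounds (-inf, +inf): OK
  at node 49 with bounds (-inf, 32): VIOLATION
Node 49 violates its bound: not (-inf < 49 < 32).
Result: Not a valid BST


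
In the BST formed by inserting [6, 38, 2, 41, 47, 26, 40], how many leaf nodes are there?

Tree built from: [6, 38, 2, 41, 47, 26, 40]
Tree (level-order array): [6, 2, 38, None, None, 26, 41, None, None, 40, 47]
Rule: A leaf has 0 children.
Per-node child counts:
  node 6: 2 child(ren)
  node 2: 0 child(ren)
  node 38: 2 child(ren)
  node 26: 0 child(ren)
  node 41: 2 child(ren)
  node 40: 0 child(ren)
  node 47: 0 child(ren)
Matching nodes: [2, 26, 40, 47]
Count of leaf nodes: 4


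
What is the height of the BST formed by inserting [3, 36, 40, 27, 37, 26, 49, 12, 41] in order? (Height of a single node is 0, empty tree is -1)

Insertion order: [3, 36, 40, 27, 37, 26, 49, 12, 41]
Tree (level-order array): [3, None, 36, 27, 40, 26, None, 37, 49, 12, None, None, None, 41]
Compute height bottom-up (empty subtree = -1):
  height(12) = 1 + max(-1, -1) = 0
  height(26) = 1 + max(0, -1) = 1
  height(27) = 1 + max(1, -1) = 2
  height(37) = 1 + max(-1, -1) = 0
  height(41) = 1 + max(-1, -1) = 0
  height(49) = 1 + max(0, -1) = 1
  height(40) = 1 + max(0, 1) = 2
  height(36) = 1 + max(2, 2) = 3
  height(3) = 1 + max(-1, 3) = 4
Height = 4


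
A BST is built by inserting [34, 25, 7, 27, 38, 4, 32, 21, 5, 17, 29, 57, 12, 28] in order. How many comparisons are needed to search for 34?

Search path for 34: 34
Found: True
Comparisons: 1


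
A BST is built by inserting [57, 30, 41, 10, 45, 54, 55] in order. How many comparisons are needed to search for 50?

Search path for 50: 57 -> 30 -> 41 -> 45 -> 54
Found: False
Comparisons: 5


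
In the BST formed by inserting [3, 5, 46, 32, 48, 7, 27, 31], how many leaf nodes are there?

Tree built from: [3, 5, 46, 32, 48, 7, 27, 31]
Tree (level-order array): [3, None, 5, None, 46, 32, 48, 7, None, None, None, None, 27, None, 31]
Rule: A leaf has 0 children.
Per-node child counts:
  node 3: 1 child(ren)
  node 5: 1 child(ren)
  node 46: 2 child(ren)
  node 32: 1 child(ren)
  node 7: 1 child(ren)
  node 27: 1 child(ren)
  node 31: 0 child(ren)
  node 48: 0 child(ren)
Matching nodes: [31, 48]
Count of leaf nodes: 2


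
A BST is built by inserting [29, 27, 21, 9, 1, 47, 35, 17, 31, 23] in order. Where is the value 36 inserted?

Starting tree (level order): [29, 27, 47, 21, None, 35, None, 9, 23, 31, None, 1, 17]
Insertion path: 29 -> 47 -> 35
Result: insert 36 as right child of 35
Final tree (level order): [29, 27, 47, 21, None, 35, None, 9, 23, 31, 36, 1, 17]


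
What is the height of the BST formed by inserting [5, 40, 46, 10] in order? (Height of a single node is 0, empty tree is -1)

Insertion order: [5, 40, 46, 10]
Tree (level-order array): [5, None, 40, 10, 46]
Compute height bottom-up (empty subtree = -1):
  height(10) = 1 + max(-1, -1) = 0
  height(46) = 1 + max(-1, -1) = 0
  height(40) = 1 + max(0, 0) = 1
  height(5) = 1 + max(-1, 1) = 2
Height = 2


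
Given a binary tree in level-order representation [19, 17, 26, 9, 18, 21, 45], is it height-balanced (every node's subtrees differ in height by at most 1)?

Tree (level-order array): [19, 17, 26, 9, 18, 21, 45]
Definition: a tree is height-balanced if, at every node, |h(left) - h(right)| <= 1 (empty subtree has height -1).
Bottom-up per-node check:
  node 9: h_left=-1, h_right=-1, diff=0 [OK], height=0
  node 18: h_left=-1, h_right=-1, diff=0 [OK], height=0
  node 17: h_left=0, h_right=0, diff=0 [OK], height=1
  node 21: h_left=-1, h_right=-1, diff=0 [OK], height=0
  node 45: h_left=-1, h_right=-1, diff=0 [OK], height=0
  node 26: h_left=0, h_right=0, diff=0 [OK], height=1
  node 19: h_left=1, h_right=1, diff=0 [OK], height=2
All nodes satisfy the balance condition.
Result: Balanced


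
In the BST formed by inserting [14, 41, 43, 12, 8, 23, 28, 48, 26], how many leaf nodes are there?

Tree built from: [14, 41, 43, 12, 8, 23, 28, 48, 26]
Tree (level-order array): [14, 12, 41, 8, None, 23, 43, None, None, None, 28, None, 48, 26]
Rule: A leaf has 0 children.
Per-node child counts:
  node 14: 2 child(ren)
  node 12: 1 child(ren)
  node 8: 0 child(ren)
  node 41: 2 child(ren)
  node 23: 1 child(ren)
  node 28: 1 child(ren)
  node 26: 0 child(ren)
  node 43: 1 child(ren)
  node 48: 0 child(ren)
Matching nodes: [8, 26, 48]
Count of leaf nodes: 3


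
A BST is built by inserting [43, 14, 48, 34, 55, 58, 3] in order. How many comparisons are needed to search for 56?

Search path for 56: 43 -> 48 -> 55 -> 58
Found: False
Comparisons: 4


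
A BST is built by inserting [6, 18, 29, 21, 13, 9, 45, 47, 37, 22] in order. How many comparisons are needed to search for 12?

Search path for 12: 6 -> 18 -> 13 -> 9
Found: False
Comparisons: 4


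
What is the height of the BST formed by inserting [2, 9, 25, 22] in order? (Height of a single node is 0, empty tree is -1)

Insertion order: [2, 9, 25, 22]
Tree (level-order array): [2, None, 9, None, 25, 22]
Compute height bottom-up (empty subtree = -1):
  height(22) = 1 + max(-1, -1) = 0
  height(25) = 1 + max(0, -1) = 1
  height(9) = 1 + max(-1, 1) = 2
  height(2) = 1 + max(-1, 2) = 3
Height = 3


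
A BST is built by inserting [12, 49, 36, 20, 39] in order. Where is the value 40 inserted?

Starting tree (level order): [12, None, 49, 36, None, 20, 39]
Insertion path: 12 -> 49 -> 36 -> 39
Result: insert 40 as right child of 39
Final tree (level order): [12, None, 49, 36, None, 20, 39, None, None, None, 40]


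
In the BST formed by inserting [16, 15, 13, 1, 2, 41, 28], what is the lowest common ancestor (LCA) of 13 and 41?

Tree insertion order: [16, 15, 13, 1, 2, 41, 28]
Tree (level-order array): [16, 15, 41, 13, None, 28, None, 1, None, None, None, None, 2]
In a BST, the LCA of p=13, q=41 is the first node v on the
root-to-leaf path with p <= v <= q (go left if both < v, right if both > v).
Walk from root:
  at 16: 13 <= 16 <= 41, this is the LCA
LCA = 16


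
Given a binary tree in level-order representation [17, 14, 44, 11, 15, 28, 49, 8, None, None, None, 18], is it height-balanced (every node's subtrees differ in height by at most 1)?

Tree (level-order array): [17, 14, 44, 11, 15, 28, 49, 8, None, None, None, 18]
Definition: a tree is height-balanced if, at every node, |h(left) - h(right)| <= 1 (empty subtree has height -1).
Bottom-up per-node check:
  node 8: h_left=-1, h_right=-1, diff=0 [OK], height=0
  node 11: h_left=0, h_right=-1, diff=1 [OK], height=1
  node 15: h_left=-1, h_right=-1, diff=0 [OK], height=0
  node 14: h_left=1, h_right=0, diff=1 [OK], height=2
  node 18: h_left=-1, h_right=-1, diff=0 [OK], height=0
  node 28: h_left=0, h_right=-1, diff=1 [OK], height=1
  node 49: h_left=-1, h_right=-1, diff=0 [OK], height=0
  node 44: h_left=1, h_right=0, diff=1 [OK], height=2
  node 17: h_left=2, h_right=2, diff=0 [OK], height=3
All nodes satisfy the balance condition.
Result: Balanced


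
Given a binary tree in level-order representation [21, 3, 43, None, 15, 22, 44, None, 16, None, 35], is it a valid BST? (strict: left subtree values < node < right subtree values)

Level-order array: [21, 3, 43, None, 15, 22, 44, None, 16, None, 35]
Validate using subtree bounds (lo, hi): at each node, require lo < value < hi,
then recurse left with hi=value and right with lo=value.
Preorder trace (stopping at first violation):
  at node 21 with bounds (-inf, +inf): OK
  at node 3 with bounds (-inf, 21): OK
  at node 15 with bounds (3, 21): OK
  at node 16 with bounds (15, 21): OK
  at node 43 with bounds (21, +inf): OK
  at node 22 with bounds (21, 43): OK
  at node 35 with bounds (22, 43): OK
  at node 44 with bounds (43, +inf): OK
No violation found at any node.
Result: Valid BST


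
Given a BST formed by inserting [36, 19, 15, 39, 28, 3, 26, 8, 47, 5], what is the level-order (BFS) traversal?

Tree insertion order: [36, 19, 15, 39, 28, 3, 26, 8, 47, 5]
Tree (level-order array): [36, 19, 39, 15, 28, None, 47, 3, None, 26, None, None, None, None, 8, None, None, 5]
BFS from the root, enqueuing left then right child of each popped node:
  queue [36] -> pop 36, enqueue [19, 39], visited so far: [36]
  queue [19, 39] -> pop 19, enqueue [15, 28], visited so far: [36, 19]
  queue [39, 15, 28] -> pop 39, enqueue [47], visited so far: [36, 19, 39]
  queue [15, 28, 47] -> pop 15, enqueue [3], visited so far: [36, 19, 39, 15]
  queue [28, 47, 3] -> pop 28, enqueue [26], visited so far: [36, 19, 39, 15, 28]
  queue [47, 3, 26] -> pop 47, enqueue [none], visited so far: [36, 19, 39, 15, 28, 47]
  queue [3, 26] -> pop 3, enqueue [8], visited so far: [36, 19, 39, 15, 28, 47, 3]
  queue [26, 8] -> pop 26, enqueue [none], visited so far: [36, 19, 39, 15, 28, 47, 3, 26]
  queue [8] -> pop 8, enqueue [5], visited so far: [36, 19, 39, 15, 28, 47, 3, 26, 8]
  queue [5] -> pop 5, enqueue [none], visited so far: [36, 19, 39, 15, 28, 47, 3, 26, 8, 5]
Result: [36, 19, 39, 15, 28, 47, 3, 26, 8, 5]
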